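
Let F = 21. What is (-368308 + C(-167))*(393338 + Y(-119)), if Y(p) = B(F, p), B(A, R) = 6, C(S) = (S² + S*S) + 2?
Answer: -122931013632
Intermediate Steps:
C(S) = 2 + 2*S² (C(S) = (S² + S²) + 2 = 2*S² + 2 = 2 + 2*S²)
Y(p) = 6
(-368308 + C(-167))*(393338 + Y(-119)) = (-368308 + (2 + 2*(-167)²))*(393338 + 6) = (-368308 + (2 + 2*27889))*393344 = (-368308 + (2 + 55778))*393344 = (-368308 + 55780)*393344 = -312528*393344 = -122931013632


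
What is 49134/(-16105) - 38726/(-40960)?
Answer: -138884641/65966080 ≈ -2.1054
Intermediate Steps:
49134/(-16105) - 38726/(-40960) = 49134*(-1/16105) - 38726*(-1/40960) = -49134/16105 + 19363/20480 = -138884641/65966080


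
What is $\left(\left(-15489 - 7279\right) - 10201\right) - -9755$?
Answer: $-23214$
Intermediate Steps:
$\left(\left(-15489 - 7279\right) - 10201\right) - -9755 = \left(-22768 - 10201\right) + 9755 = -32969 + 9755 = -23214$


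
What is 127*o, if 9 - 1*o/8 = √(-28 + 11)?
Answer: 9144 - 1016*I*√17 ≈ 9144.0 - 4189.1*I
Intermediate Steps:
o = 72 - 8*I*√17 (o = 72 - 8*√(-28 + 11) = 72 - 8*I*√17 ≈ 72.0 - 32.985*I)
127*o = 127*(72 - 8*I*√17) = 9144 - 1016*I*√17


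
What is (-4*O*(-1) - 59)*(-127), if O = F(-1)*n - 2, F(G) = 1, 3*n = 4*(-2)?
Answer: 29591/3 ≈ 9863.7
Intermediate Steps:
n = -8/3 (n = (4*(-2))/3 = (⅓)*(-8) = -8/3 ≈ -2.6667)
O = -14/3 (O = 1*(-8/3) - 2 = -8/3 - 2 = -14/3 ≈ -4.6667)
(-4*O*(-1) - 59)*(-127) = (-4*(-14/3)*(-1) - 59)*(-127) = ((56/3)*(-1) - 59)*(-127) = (-56/3 - 59)*(-127) = -233/3*(-127) = 29591/3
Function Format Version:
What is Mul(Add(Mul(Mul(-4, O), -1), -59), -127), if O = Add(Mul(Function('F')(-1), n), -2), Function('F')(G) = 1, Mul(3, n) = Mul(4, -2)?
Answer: Rational(29591, 3) ≈ 9863.7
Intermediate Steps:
n = Rational(-8, 3) (n = Mul(Rational(1, 3), Mul(4, -2)) = Mul(Rational(1, 3), -8) = Rational(-8, 3) ≈ -2.6667)
O = Rational(-14, 3) (O = Add(Mul(1, Rational(-8, 3)), -2) = Add(Rational(-8, 3), -2) = Rational(-14, 3) ≈ -4.6667)
Mul(Add(Mul(Mul(-4, O), -1), -59), -127) = Mul(Add(Mul(Mul(-4, Rational(-14, 3)), -1), -59), -127) = Mul(Add(Mul(Rational(56, 3), -1), -59), -127) = Mul(Add(Rational(-56, 3), -59), -127) = Mul(Rational(-233, 3), -127) = Rational(29591, 3)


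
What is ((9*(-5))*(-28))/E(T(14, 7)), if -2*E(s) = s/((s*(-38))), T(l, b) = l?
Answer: 95760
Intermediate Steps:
E(s) = 1/76 (E(s) = -s/(2*(s*(-38))) = -s/(2*((-38*s))) = -s*(-1/(38*s))/2 = -½*(-1/38) = 1/76)
((9*(-5))*(-28))/E(T(14, 7)) = ((9*(-5))*(-28))/(1/76) = -45*(-28)*76 = 1260*76 = 95760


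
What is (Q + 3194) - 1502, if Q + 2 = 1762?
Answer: 3452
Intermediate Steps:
Q = 1760 (Q = -2 + 1762 = 1760)
(Q + 3194) - 1502 = (1760 + 3194) - 1502 = 4954 - 1502 = 3452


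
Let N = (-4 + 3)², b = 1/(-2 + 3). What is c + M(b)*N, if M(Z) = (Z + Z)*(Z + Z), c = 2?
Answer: 6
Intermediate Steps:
b = 1 (b = 1/1 = 1)
N = 1 (N = (-1)² = 1)
M(Z) = 4*Z² (M(Z) = (2*Z)*(2*Z) = 4*Z²)
c + M(b)*N = 2 + (4*1²)*1 = 2 + (4*1)*1 = 2 + 4*1 = 2 + 4 = 6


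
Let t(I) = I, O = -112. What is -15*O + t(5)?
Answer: 1685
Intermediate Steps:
-15*O + t(5) = -15*(-112) + 5 = 1680 + 5 = 1685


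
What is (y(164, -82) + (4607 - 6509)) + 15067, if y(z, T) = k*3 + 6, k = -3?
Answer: 13162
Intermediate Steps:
y(z, T) = -3 (y(z, T) = -3*3 + 6 = -9 + 6 = -3)
(y(164, -82) + (4607 - 6509)) + 15067 = (-3 + (4607 - 6509)) + 15067 = (-3 - 1902) + 15067 = -1905 + 15067 = 13162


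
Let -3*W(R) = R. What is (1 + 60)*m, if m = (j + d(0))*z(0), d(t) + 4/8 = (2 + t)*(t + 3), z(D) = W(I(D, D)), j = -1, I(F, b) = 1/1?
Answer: -183/2 ≈ -91.500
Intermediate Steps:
I(F, b) = 1
W(R) = -R/3
z(D) = -1/3 (z(D) = -1/3*1 = -1/3)
d(t) = -1/2 + (2 + t)*(3 + t) (d(t) = -1/2 + (2 + t)*(t + 3) = -1/2 + (2 + t)*(3 + t))
m = -3/2 (m = (-1 + (11/2 + 0**2 + 5*0))*(-1/3) = (-1 + (11/2 + 0 + 0))*(-1/3) = (-1 + 11/2)*(-1/3) = (9/2)*(-1/3) = -3/2 ≈ -1.5000)
(1 + 60)*m = (1 + 60)*(-3/2) = 61*(-3/2) = -183/2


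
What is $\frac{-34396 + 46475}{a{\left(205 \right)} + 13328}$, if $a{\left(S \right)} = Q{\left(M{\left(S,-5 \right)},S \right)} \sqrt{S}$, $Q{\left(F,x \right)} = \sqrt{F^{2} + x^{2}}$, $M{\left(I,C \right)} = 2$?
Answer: $\frac{160988912}{169019639} - \frac{12079 \sqrt{8615945}}{169019639} \approx 0.74272$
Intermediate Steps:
$a{\left(S \right)} = \sqrt{S} \sqrt{4 + S^{2}}$ ($a{\left(S \right)} = \sqrt{2^{2} + S^{2}} \sqrt{S} = \sqrt{4 + S^{2}} \sqrt{S} = \sqrt{S} \sqrt{4 + S^{2}}$)
$\frac{-34396 + 46475}{a{\left(205 \right)} + 13328} = \frac{-34396 + 46475}{\sqrt{205} \sqrt{4 + 205^{2}} + 13328} = \frac{12079}{\sqrt{205} \sqrt{4 + 42025} + 13328} = \frac{12079}{\sqrt{205} \sqrt{42029} + 13328} = \frac{12079}{\sqrt{8615945} + 13328} = \frac{12079}{13328 + \sqrt{8615945}}$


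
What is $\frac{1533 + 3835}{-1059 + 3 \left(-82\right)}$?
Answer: $- \frac{5368}{1305} \approx -4.1134$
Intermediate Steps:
$\frac{1533 + 3835}{-1059 + 3 \left(-82\right)} = \frac{5368}{-1059 - 246} = \frac{5368}{-1305} = 5368 \left(- \frac{1}{1305}\right) = - \frac{5368}{1305}$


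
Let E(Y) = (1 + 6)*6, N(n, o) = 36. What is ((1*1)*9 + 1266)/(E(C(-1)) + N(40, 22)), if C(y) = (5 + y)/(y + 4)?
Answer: 425/26 ≈ 16.346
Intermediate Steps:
C(y) = (5 + y)/(4 + y)
E(Y) = 42 (E(Y) = 7*6 = 42)
((1*1)*9 + 1266)/(E(C(-1)) + N(40, 22)) = ((1*1)*9 + 1266)/(42 + 36) = (1*9 + 1266)/78 = (9 + 1266)*(1/78) = 1275*(1/78) = 425/26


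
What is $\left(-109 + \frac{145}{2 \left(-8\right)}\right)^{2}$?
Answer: $\frac{3568321}{256} \approx 13939.0$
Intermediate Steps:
$\left(-109 + \frac{145}{2 \left(-8\right)}\right)^{2} = \left(-109 + \frac{145}{-16}\right)^{2} = \left(-109 + 145 \left(- \frac{1}{16}\right)\right)^{2} = \left(-109 - \frac{145}{16}\right)^{2} = \left(- \frac{1889}{16}\right)^{2} = \frac{3568321}{256}$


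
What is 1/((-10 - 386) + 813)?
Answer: 1/417 ≈ 0.0023981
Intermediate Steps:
1/((-10 - 386) + 813) = 1/(-396 + 813) = 1/417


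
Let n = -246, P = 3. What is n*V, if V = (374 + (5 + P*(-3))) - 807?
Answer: 107502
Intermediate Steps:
V = -437 (V = (374 + (5 + 3*(-3))) - 807 = (374 + (5 - 9)) - 807 = (374 - 4) - 807 = 370 - 807 = -437)
n*V = -246*(-437) = 107502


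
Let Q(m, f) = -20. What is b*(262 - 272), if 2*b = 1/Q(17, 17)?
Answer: 1/4 ≈ 0.25000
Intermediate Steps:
b = -1/40 (b = (1/2)/(-20) = (1/2)*(-1/20) = -1/40 ≈ -0.025000)
b*(262 - 272) = -(262 - 272)/40 = -1/40*(-10) = 1/4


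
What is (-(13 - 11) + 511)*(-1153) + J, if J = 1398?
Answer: -585479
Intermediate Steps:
(-(13 - 11) + 511)*(-1153) + J = (-(13 - 11) + 511)*(-1153) + 1398 = (-1*2 + 511)*(-1153) + 1398 = (-2 + 511)*(-1153) + 1398 = 509*(-1153) + 1398 = -586877 + 1398 = -585479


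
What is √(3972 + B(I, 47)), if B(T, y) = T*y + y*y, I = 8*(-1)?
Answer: 3*√645 ≈ 76.191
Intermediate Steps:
I = -8
B(T, y) = y² + T*y (B(T, y) = T*y + y² = y² + T*y)
√(3972 + B(I, 47)) = √(3972 + 47*(-8 + 47)) = √(3972 + 47*39) = √(3972 + 1833) = √5805 = 3*√645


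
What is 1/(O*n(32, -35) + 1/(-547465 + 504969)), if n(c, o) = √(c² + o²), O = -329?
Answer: 42496/439619915088134143 - 594144395264*√2249/439619915088134143 ≈ -6.4093e-5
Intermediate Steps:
1/(O*n(32, -35) + 1/(-547465 + 504969)) = 1/(-329*√(32² + (-35)²) + 1/(-547465 + 504969)) = 1/(-329*√(1024 + 1225) + 1/(-42496)) = 1/(-329*√2249 - 1/42496) = 1/(-1/42496 - 329*√2249)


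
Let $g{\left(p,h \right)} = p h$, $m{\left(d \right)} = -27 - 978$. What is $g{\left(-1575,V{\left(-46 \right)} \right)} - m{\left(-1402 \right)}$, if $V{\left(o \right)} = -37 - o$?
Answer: $-13170$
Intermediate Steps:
$m{\left(d \right)} = -1005$ ($m{\left(d \right)} = -27 - 978 = -1005$)
$g{\left(p,h \right)} = h p$
$g{\left(-1575,V{\left(-46 \right)} \right)} - m{\left(-1402 \right)} = \left(-37 - -46\right) \left(-1575\right) - -1005 = \left(-37 + 46\right) \left(-1575\right) + 1005 = 9 \left(-1575\right) + 1005 = -14175 + 1005 = -13170$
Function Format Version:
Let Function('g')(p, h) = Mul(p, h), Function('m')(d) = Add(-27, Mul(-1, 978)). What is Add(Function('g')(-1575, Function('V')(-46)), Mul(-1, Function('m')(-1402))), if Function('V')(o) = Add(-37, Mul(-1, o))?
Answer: -13170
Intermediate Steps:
Function('m')(d) = -1005 (Function('m')(d) = Add(-27, -978) = -1005)
Function('g')(p, h) = Mul(h, p)
Add(Function('g')(-1575, Function('V')(-46)), Mul(-1, Function('m')(-1402))) = Add(Mul(Add(-37, Mul(-1, -46)), -1575), Mul(-1, -1005)) = Add(Mul(Add(-37, 46), -1575), 1005) = Add(Mul(9, -1575), 1005) = Add(-14175, 1005) = -13170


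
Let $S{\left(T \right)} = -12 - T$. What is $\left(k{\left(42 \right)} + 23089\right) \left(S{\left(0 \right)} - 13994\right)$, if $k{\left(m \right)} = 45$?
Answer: $-324014804$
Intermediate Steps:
$\left(k{\left(42 \right)} + 23089\right) \left(S{\left(0 \right)} - 13994\right) = \left(45 + 23089\right) \left(\left(-12 - 0\right) - 13994\right) = 23134 \left(\left(-12 + 0\right) - 13994\right) = 23134 \left(-12 - 13994\right) = 23134 \left(-14006\right) = -324014804$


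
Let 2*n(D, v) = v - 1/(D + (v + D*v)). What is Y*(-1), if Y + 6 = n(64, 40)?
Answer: -74591/5328 ≈ -14.000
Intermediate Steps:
n(D, v) = v/2 - 1/(2*(D + v + D*v)) (n(D, v) = (v - 1/(D + (v + D*v)))/2 = (v - 1/(D + v + D*v))/2 = v/2 - 1/(2*(D + v + D*v)))
Y = 74591/5328 (Y = -6 + (-1 + 40**2 + 64*40 + 64*40**2)/(2*(64 + 40 + 64*40)) = -6 + (-1 + 1600 + 2560 + 64*1600)/(2*(64 + 40 + 2560)) = -6 + (1/2)*(-1 + 1600 + 2560 + 102400)/2664 = -6 + (1/2)*(1/2664)*106559 = -6 + 106559/5328 = 74591/5328 ≈ 14.000)
Y*(-1) = (74591/5328)*(-1) = -74591/5328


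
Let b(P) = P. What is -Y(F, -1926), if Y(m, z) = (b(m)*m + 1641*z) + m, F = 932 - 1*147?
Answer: 2543556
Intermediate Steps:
F = 785 (F = 932 - 147 = 785)
Y(m, z) = m + m**2 + 1641*z (Y(m, z) = (m*m + 1641*z) + m = (m**2 + 1641*z) + m = m + m**2 + 1641*z)
-Y(F, -1926) = -(785 + 785**2 + 1641*(-1926)) = -(785 + 616225 - 3160566) = -1*(-2543556) = 2543556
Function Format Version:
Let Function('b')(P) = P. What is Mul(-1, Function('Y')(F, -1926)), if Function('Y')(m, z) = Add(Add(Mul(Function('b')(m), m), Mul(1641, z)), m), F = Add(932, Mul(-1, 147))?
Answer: 2543556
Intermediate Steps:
F = 785 (F = Add(932, -147) = 785)
Function('Y')(m, z) = Add(m, Pow(m, 2), Mul(1641, z)) (Function('Y')(m, z) = Add(Add(Mul(m, m), Mul(1641, z)), m) = Add(Add(Pow(m, 2), Mul(1641, z)), m) = Add(m, Pow(m, 2), Mul(1641, z)))
Mul(-1, Function('Y')(F, -1926)) = Mul(-1, Add(785, Pow(785, 2), Mul(1641, -1926))) = Mul(-1, Add(785, 616225, -3160566)) = Mul(-1, -2543556) = 2543556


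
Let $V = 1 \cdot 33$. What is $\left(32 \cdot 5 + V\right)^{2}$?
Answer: $37249$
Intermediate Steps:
$V = 33$
$\left(32 \cdot 5 + V\right)^{2} = \left(32 \cdot 5 + 33\right)^{2} = \left(160 + 33\right)^{2} = 193^{2} = 37249$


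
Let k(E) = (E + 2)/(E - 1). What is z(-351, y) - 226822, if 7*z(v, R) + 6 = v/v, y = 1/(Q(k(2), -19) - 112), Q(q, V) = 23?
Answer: -1587759/7 ≈ -2.2682e+5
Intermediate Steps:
k(E) = (2 + E)/(-1 + E)
y = -1/89 (y = 1/(23 - 112) = 1/(-89) = -1/89 ≈ -0.011236)
z(v, R) = -5/7 (z(v, R) = -6/7 + (v/v)/7 = -6/7 + (1/7)*1 = -6/7 + 1/7 = -5/7)
z(-351, y) - 226822 = -5/7 - 226822 = -1587759/7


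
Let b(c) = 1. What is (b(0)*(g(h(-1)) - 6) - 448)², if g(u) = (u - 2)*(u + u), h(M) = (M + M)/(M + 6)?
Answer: 127735204/625 ≈ 2.0438e+5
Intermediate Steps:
h(M) = 2*M/(6 + M) (h(M) = (2*M)/(6 + M) = 2*M/(6 + M))
g(u) = 2*u*(-2 + u) (g(u) = (-2 + u)*(2*u) = 2*u*(-2 + u))
(b(0)*(g(h(-1)) - 6) - 448)² = (1*(2*(2*(-1)/(6 - 1))*(-2 + 2*(-1)/(6 - 1)) - 6) - 448)² = (1*(2*(2*(-1)/5)*(-2 + 2*(-1)/5) - 6) - 448)² = (1*(2*(2*(-1)*(⅕))*(-2 + 2*(-1)*(⅕)) - 6) - 448)² = (1*(2*(-⅖)*(-2 - ⅖) - 6) - 448)² = (1*(2*(-⅖)*(-12/5) - 6) - 448)² = (1*(48/25 - 6) - 448)² = (1*(-102/25) - 448)² = (-102/25 - 448)² = (-11302/25)² = 127735204/625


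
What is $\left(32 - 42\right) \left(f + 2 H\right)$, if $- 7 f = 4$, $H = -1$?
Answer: $\frac{180}{7} \approx 25.714$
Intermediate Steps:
$f = - \frac{4}{7}$ ($f = \left(- \frac{1}{7}\right) 4 = - \frac{4}{7} \approx -0.57143$)
$\left(32 - 42\right) \left(f + 2 H\right) = \left(32 - 42\right) \left(- \frac{4}{7} + 2 \left(-1\right)\right) = - 10 \left(- \frac{4}{7} - 2\right) = \left(-10\right) \left(- \frac{18}{7}\right) = \frac{180}{7}$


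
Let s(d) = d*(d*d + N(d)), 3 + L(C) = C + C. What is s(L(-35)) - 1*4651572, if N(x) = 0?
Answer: -5040589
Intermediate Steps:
L(C) = -3 + 2*C (L(C) = -3 + (C + C) = -3 + 2*C)
s(d) = d³ (s(d) = d*(d*d + 0) = d*(d² + 0) = d*d² = d³)
s(L(-35)) - 1*4651572 = (-3 + 2*(-35))³ - 1*4651572 = (-3 - 70)³ - 4651572 = (-73)³ - 4651572 = -389017 - 4651572 = -5040589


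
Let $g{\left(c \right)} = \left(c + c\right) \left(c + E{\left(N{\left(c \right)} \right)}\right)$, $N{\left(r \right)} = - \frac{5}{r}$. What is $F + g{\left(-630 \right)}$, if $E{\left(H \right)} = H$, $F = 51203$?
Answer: $844993$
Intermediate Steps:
$g{\left(c \right)} = 2 c \left(c - \frac{5}{c}\right)$ ($g{\left(c \right)} = \left(c + c\right) \left(c - \frac{5}{c}\right) = 2 c \left(c - \frac{5}{c}\right)$)
$F + g{\left(-630 \right)} = 51203 - \left(10 - 2 \left(-630\right)^{2}\right) = 51203 + \left(-10 + 2 \cdot 396900\right) = 51203 + \left(-10 + 793800\right) = 51203 + 793790 = 844993$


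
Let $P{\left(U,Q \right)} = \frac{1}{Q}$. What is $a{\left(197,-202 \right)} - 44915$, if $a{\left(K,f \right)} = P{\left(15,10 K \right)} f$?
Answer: $- \frac{44241376}{985} \approx -44915.0$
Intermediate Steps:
$a{\left(K,f \right)} = \frac{f}{10 K}$
$a{\left(197,-202 \right)} - 44915 = \frac{1}{10} \left(-202\right) \frac{1}{197} - 44915 = - \frac{101}{985} - 44915 = - \frac{44241376}{985}$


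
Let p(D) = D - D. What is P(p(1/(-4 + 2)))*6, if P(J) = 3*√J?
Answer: 0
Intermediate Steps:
p(D) = 0
P(p(1/(-4 + 2)))*6 = (3*√0)*6 = (3*0)*6 = 0*6 = 0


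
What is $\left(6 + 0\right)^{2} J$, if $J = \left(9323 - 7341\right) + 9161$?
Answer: $401148$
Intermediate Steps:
$J = 11143$ ($J = 1982 + 9161 = 11143$)
$\left(6 + 0\right)^{2} J = \left(6 + 0\right)^{2} \cdot 11143 = 6^{2} \cdot 11143 = 36 \cdot 11143 = 401148$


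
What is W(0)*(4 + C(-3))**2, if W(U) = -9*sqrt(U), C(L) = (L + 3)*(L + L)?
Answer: 0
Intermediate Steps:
C(L) = 2*L*(3 + L) (C(L) = (3 + L)*(2*L) = 2*L*(3 + L))
W(0)*(4 + C(-3))**2 = (-9*sqrt(0))*(4 + 2*(-3)*(3 - 3))**2 = (-9*0)*(4 + 2*(-3)*0)**2 = 0*(4 + 0)**2 = 0*4**2 = 0*16 = 0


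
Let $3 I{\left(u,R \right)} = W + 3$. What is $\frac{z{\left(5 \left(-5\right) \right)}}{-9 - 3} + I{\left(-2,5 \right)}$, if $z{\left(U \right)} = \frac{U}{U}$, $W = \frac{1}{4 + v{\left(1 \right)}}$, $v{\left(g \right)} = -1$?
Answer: $\frac{37}{36} \approx 1.0278$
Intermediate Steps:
$W = \frac{1}{3}$ ($W = \frac{1}{4 - 1} = \frac{1}{3} \approx 0.33333$)
$I{\left(u,R \right)} = \frac{10}{9}$ ($I{\left(u,R \right)} = \frac{\frac{1}{3} + 3}{3} = \frac{1}{3} \cdot \frac{10}{3} = \frac{10}{9}$)
$z{\left(U \right)} = 1$
$\frac{z{\left(5 \left(-5\right) \right)}}{-9 - 3} + I{\left(-2,5 \right)} = \frac{1}{-9 - 3} \cdot 1 + \frac{10}{9} = \frac{1}{-12} \cdot 1 + \frac{10}{9} = \left(- \frac{1}{12}\right) 1 + \frac{10}{9} = - \frac{1}{12} + \frac{10}{9} = \frac{37}{36}$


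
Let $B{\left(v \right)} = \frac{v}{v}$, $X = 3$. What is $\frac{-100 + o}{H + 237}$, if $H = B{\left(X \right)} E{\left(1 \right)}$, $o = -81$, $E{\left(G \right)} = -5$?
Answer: $- \frac{181}{232} \approx -0.78017$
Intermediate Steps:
$B{\left(v \right)} = 1$
$H = -5$ ($H = 1 \left(-5\right) = -5$)
$\frac{-100 + o}{H + 237} = \frac{-100 - 81}{-5 + 237} = - \frac{181}{232}$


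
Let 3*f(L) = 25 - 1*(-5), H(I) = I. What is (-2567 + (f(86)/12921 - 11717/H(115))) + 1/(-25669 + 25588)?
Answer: -107075421629/40119705 ≈ -2668.9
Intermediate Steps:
f(L) = 10 (f(L) = (25 - 1*(-5))/3 = (25 + 5)/3 = (⅓)*30 = 10)
(-2567 + (f(86)/12921 - 11717/H(115))) + 1/(-25669 + 25588) = (-2567 + (10/12921 - 11717/115)) + 1/(-25669 + 25588) = (-2567 + (10*(1/12921) - 11717*1/115)) + 1/(-81) = (-2567 + (10/12921 - 11717/115)) - 1/81 = (-2567 - 151394207/1485915) - 1/81 = -3965738012/1485915 - 1/81 = -107075421629/40119705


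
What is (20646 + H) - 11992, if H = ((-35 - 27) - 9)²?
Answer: 13695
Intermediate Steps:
H = 5041 (H = (-62 - 9)² = (-71)² = 5041)
(20646 + H) - 11992 = (20646 + 5041) - 11992 = 25687 - 11992 = 13695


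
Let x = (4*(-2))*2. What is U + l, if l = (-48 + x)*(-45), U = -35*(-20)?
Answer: 3580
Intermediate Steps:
x = -16 (x = -8*2 = -16)
U = 700
l = 2880 (l = (-48 - 16)*(-45) = -64*(-45) = 2880)
U + l = 700 + 2880 = 3580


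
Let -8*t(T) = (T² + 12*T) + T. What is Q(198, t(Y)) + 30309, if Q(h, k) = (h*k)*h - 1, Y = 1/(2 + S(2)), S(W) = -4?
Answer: 487489/8 ≈ 60936.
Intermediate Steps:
Y = -½ (Y = 1/(2 - 4) = 1/(-2) = -½ ≈ -0.50000)
t(T) = -13*T/8 - T²/8 (t(T) = -((T² + 12*T) + T)/8 = -(T² + 13*T)/8 = -13*T/8 - T²/8)
Q(h, k) = -1 + k*h² (Q(h, k) = k*h² - 1 = -1 + k*h²)
Q(198, t(Y)) + 30309 = (-1 - ⅛*(-½)*(13 - ½)*198²) + 30309 = (-1 - ⅛*(-½)*25/2*39204) + 30309 = (-1 + (25/32)*39204) + 30309 = (-1 + 245025/8) + 30309 = 245017/8 + 30309 = 487489/8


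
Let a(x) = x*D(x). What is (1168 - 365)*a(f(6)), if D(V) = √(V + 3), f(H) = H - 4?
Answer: 1606*√5 ≈ 3591.1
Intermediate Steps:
f(H) = -4 + H
D(V) = √(3 + V)
a(x) = x*√(3 + x)
(1168 - 365)*a(f(6)) = (1168 - 365)*((-4 + 6)*√(3 + (-4 + 6))) = 803*(2*√(3 + 2)) = 803*(2*√5) = 1606*√5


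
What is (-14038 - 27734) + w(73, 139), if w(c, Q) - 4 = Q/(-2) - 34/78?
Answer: -3263359/78 ≈ -41838.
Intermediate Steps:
w(c, Q) = 139/39 - Q/2 (w(c, Q) = 4 + (Q/(-2) - 34/78) = 4 + (Q*(-½) - 34*1/78) = 4 + (-Q/2 - 17/39) = 4 + (-17/39 - Q/2) = 139/39 - Q/2)
(-14038 - 27734) + w(73, 139) = (-14038 - 27734) + (139/39 - ½*139) = -41772 + (139/39 - 139/2) = -41772 - 5143/78 = -3263359/78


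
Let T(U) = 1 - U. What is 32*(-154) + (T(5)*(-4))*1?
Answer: -4912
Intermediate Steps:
32*(-154) + (T(5)*(-4))*1 = 32*(-154) + ((1 - 1*5)*(-4))*1 = -4928 + ((1 - 5)*(-4))*1 = -4928 - 4*(-4)*1 = -4928 + 16*1 = -4928 + 16 = -4912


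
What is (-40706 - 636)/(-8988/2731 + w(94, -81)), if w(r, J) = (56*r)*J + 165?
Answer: 112905002/1164013077 ≈ 0.096996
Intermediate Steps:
w(r, J) = 165 + 56*J*r (w(r, J) = 56*J*r + 165 = 165 + 56*J*r)
(-40706 - 636)/(-8988/2731 + w(94, -81)) = (-40706 - 636)/(-8988/2731 + (165 + 56*(-81)*94)) = -41342/(-8988*1/2731 + (165 - 426384)) = -41342/(-8988/2731 - 426219) = -41342/(-1164013077/2731) = -41342*(-2731/1164013077) = 112905002/1164013077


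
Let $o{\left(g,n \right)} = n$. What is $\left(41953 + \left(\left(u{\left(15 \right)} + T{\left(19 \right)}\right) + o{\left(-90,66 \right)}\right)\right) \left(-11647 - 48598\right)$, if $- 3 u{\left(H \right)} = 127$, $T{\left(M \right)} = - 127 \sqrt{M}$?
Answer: $- \frac{7586652850}{3} + 7651115 \sqrt{19} \approx -2.4955 \cdot 10^{9}$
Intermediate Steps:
$u{\left(H \right)} = - \frac{127}{3}$ ($u{\left(H \right)} = \left(- \frac{1}{3}\right) 127 = - \frac{127}{3}$)
$\left(41953 + \left(\left(u{\left(15 \right)} + T{\left(19 \right)}\right) + o{\left(-90,66 \right)}\right)\right) \left(-11647 - 48598\right) = \left(41953 + \left(\left(- \frac{127}{3} - 127 \sqrt{19}\right) + 66\right)\right) \left(-11647 - 48598\right) = \left(41953 + \left(\frac{71}{3} - 127 \sqrt{19}\right)\right) \left(-60245\right) = \left(\frac{125930}{3} - 127 \sqrt{19}\right) \left(-60245\right) = - \frac{7586652850}{3} + 7651115 \sqrt{19}$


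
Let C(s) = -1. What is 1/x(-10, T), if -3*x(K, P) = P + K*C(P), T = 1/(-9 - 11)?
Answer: -60/199 ≈ -0.30151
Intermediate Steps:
T = -1/20 (T = 1/(-20) = -1/20 ≈ -0.050000)
x(K, P) = -P/3 + K/3 (x(K, P) = -(P + K*(-1))/3 = -(P - K)/3 = -P/3 + K/3)
1/x(-10, T) = 1/(-⅓*(-1/20) + (⅓)*(-10)) = 1/(1/60 - 10/3) = 1/(-199/60) = -60/199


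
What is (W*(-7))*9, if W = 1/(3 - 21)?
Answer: 7/2 ≈ 3.5000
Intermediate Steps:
W = -1/18 (W = 1/(-18) = -1/18 ≈ -0.055556)
(W*(-7))*9 = -1/18*(-7)*9 = (7/18)*9 = 7/2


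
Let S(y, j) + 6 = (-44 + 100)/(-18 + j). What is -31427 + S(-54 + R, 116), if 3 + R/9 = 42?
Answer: -220027/7 ≈ -31432.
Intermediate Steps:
R = 351 (R = -27 + 9*42 = -27 + 378 = 351)
S(y, j) = -6 + 56/(-18 + j) (S(y, j) = -6 + (-44 + 100)/(-18 + j) = -6 + 56/(-18 + j))
-31427 + S(-54 + R, 116) = -31427 + 2*(82 - 3*116)/(-18 + 116) = -31427 + 2*(82 - 348)/98 = -31427 + 2*(1/98)*(-266) = -31427 - 38/7 = -220027/7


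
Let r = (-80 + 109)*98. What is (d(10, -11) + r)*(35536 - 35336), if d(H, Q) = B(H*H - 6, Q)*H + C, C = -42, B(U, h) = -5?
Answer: 550000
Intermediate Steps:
r = 2842 (r = 29*98 = 2842)
d(H, Q) = -42 - 5*H (d(H, Q) = -5*H - 42 = -42 - 5*H)
(d(10, -11) + r)*(35536 - 35336) = ((-42 - 5*10) + 2842)*(35536 - 35336) = ((-42 - 50) + 2842)*200 = (-92 + 2842)*200 = 2750*200 = 550000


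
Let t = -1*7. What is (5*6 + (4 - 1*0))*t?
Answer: -238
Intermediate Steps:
t = -7
(5*6 + (4 - 1*0))*t = (5*6 + (4 - 1*0))*(-7) = (30 + (4 + 0))*(-7) = (30 + 4)*(-7) = 34*(-7) = -238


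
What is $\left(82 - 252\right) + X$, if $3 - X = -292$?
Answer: $125$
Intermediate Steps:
$X = 295$ ($X = 3 - -292 = 3 + 292 = 295$)
$\left(82 - 252\right) + X = \left(82 - 252\right) + 295 = -170 + 295 = 125$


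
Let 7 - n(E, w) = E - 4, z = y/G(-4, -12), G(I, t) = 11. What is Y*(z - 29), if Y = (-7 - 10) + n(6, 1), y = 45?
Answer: 3288/11 ≈ 298.91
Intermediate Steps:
z = 45/11 ≈ 4.0909
n(E, w) = 11 - E (n(E, w) = 7 - (E - 4) = 7 - (-4 + E) = 7 + (4 - E) = 11 - E)
Y = -12 (Y = (-7 - 10) + (11 - 1*6) = -17 + (11 - 6) = -17 + 5 = -12)
Y*(z - 29) = -12*(45/11 - 29) = -12*(-274/11) = 3288/11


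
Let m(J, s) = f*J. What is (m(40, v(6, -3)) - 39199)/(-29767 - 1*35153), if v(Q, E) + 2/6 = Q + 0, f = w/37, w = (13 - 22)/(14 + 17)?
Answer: 44961613/74463240 ≈ 0.60381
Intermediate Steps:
w = -9/31 ≈ -0.29032
f = -9/1147 (f = -9/31/37 = -9/31*1/37 = -9/1147 ≈ -0.0078465)
v(Q, E) = -⅓ + Q (v(Q, E) = -⅓ + (Q + 0) = -⅓ + Q)
m(J, s) = -9*J/1147
(m(40, v(6, -3)) - 39199)/(-29767 - 1*35153) = (-9/1147*40 - 39199)/(-29767 - 1*35153) = (-360/1147 - 39199)/(-29767 - 35153) = -44961613/1147/(-64920) = -44961613/1147*(-1/64920) = 44961613/74463240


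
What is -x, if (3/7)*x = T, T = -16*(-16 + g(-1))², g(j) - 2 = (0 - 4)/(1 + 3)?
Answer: 8400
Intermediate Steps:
g(j) = 1 (g(j) = 2 + (0 - 4)/(1 + 3) = 2 - 4/4 = 2 - 4*¼ = 2 - 1 = 1)
T = -3600 (T = -16*(-16 + 1)² = -16*(-15)² = -16*225 = -3600)
x = -8400 (x = (7/3)*(-3600) = -8400)
-x = -1*(-8400) = 8400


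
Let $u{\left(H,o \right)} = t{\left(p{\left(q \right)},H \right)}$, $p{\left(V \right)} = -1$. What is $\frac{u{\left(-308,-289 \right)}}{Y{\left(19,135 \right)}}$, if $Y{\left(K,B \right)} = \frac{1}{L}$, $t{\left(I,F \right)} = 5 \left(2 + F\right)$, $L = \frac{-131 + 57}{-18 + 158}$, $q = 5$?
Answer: $\frac{5661}{7} \approx 808.71$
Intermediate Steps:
$L = - \frac{37}{70}$ ($L = - \frac{74}{140} = \left(-74\right) \frac{1}{140} = - \frac{37}{70} \approx -0.52857$)
$t{\left(I,F \right)} = 10 + 5 F$
$u{\left(H,o \right)} = 10 + 5 H$
$Y{\left(K,B \right)} = - \frac{70}{37}$ ($Y{\left(K,B \right)} = \frac{1}{- \frac{37}{70}} = - \frac{70}{37}$)
$\frac{u{\left(-308,-289 \right)}}{Y{\left(19,135 \right)}} = \frac{10 + 5 \left(-308\right)}{- \frac{70}{37}} = \left(10 - 1540\right) \left(- \frac{37}{70}\right) = \left(-1530\right) \left(- \frac{37}{70}\right) = \frac{5661}{7}$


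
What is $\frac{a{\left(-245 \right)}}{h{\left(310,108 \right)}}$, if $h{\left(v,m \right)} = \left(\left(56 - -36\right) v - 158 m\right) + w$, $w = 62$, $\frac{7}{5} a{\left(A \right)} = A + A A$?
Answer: $\frac{21350}{5759} \approx 3.7072$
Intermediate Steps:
$a{\left(A \right)} = \frac{5 A}{7} + \frac{5 A^{2}}{7}$ ($a{\left(A \right)} = \frac{5 \left(A + A A\right)}{7} = \frac{5 \left(A + A^{2}\right)}{7} = \frac{5 A}{7} + \frac{5 A^{2}}{7}$)
$h{\left(v,m \right)} = 62 - 158 m + 92 v$ ($h{\left(v,m \right)} = \left(\left(56 - -36\right) v - 158 m\right) + 62 = \left(\left(56 + 36\right) v - 158 m\right) + 62 = \left(92 v - 158 m\right) + 62 = \left(- 158 m + 92 v\right) + 62 = 62 - 158 m + 92 v$)
$\frac{a{\left(-245 \right)}}{h{\left(310,108 \right)}} = \frac{\frac{5}{7} \left(-245\right) \left(1 - 245\right)}{62 - 17064 + 92 \cdot 310} = \frac{\frac{5}{7} \left(-245\right) \left(-244\right)}{62 - 17064 + 28520} = \frac{42700}{11518} = 42700 \cdot \frac{1}{11518} = \frac{21350}{5759}$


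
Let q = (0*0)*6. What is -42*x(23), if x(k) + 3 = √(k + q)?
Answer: 126 - 42*√23 ≈ -75.425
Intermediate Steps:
q = 0 (q = 0*6 = 0)
x(k) = -3 + √k (x(k) = -3 + √(k + 0) = -3 + √k)
-42*x(23) = -42*(-3 + √23) = 126 - 42*√23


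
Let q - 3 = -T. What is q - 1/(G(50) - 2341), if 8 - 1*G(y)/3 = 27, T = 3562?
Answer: -8534481/2398 ≈ -3559.0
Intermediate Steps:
G(y) = -57 (G(y) = 24 - 3*27 = 24 - 81 = -57)
q = -3559 (q = 3 - 1*3562 = 3 - 3562 = -3559)
q - 1/(G(50) - 2341) = -3559 - 1/(-57 - 2341) = -3559 - 1/(-2398) = -3559 - 1*(-1/2398) = -3559 + 1/2398 = -8534481/2398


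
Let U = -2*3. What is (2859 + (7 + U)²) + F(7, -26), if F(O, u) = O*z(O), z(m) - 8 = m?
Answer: 2965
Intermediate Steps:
z(m) = 8 + m
U = -6
F(O, u) = O*(8 + O)
(2859 + (7 + U)²) + F(7, -26) = (2859 + (7 - 6)²) + 7*(8 + 7) = (2859 + 1²) + 7*15 = (2859 + 1) + 105 = 2860 + 105 = 2965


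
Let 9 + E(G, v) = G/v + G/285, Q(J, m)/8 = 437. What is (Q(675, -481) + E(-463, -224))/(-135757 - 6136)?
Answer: -222638323/9058449120 ≈ -0.024578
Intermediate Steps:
Q(J, m) = 3496 (Q(J, m) = 8*437 = 3496)
E(G, v) = -9 + G/285 + G/v (E(G, v) = -9 + (G/v + G/285) = -9 + (G/285 + G/v) = -9 + G/285 + G/v)
(Q(675, -481) + E(-463, -224))/(-135757 - 6136) = (3496 + (-9 + (1/285)*(-463) - 463/(-224)))/(-135757 - 6136) = (3496 + (-9 - 463/285 - 463*(-1/224)))/(-141893) = (3496 + (-9 - 463/285 + 463/224))*(-1/141893) = (3496 - 546317/63840)*(-1/141893) = (222638323/63840)*(-1/141893) = -222638323/9058449120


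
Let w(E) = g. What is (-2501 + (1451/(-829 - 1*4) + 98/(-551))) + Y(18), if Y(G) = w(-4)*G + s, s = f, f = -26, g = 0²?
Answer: -1160731176/458983 ≈ -2528.9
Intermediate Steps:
g = 0
s = -26
w(E) = 0
Y(G) = -26 (Y(G) = 0*G - 26 = 0 - 26 = -26)
(-2501 + (1451/(-829 - 1*4) + 98/(-551))) + Y(18) = (-2501 + (1451/(-829 - 1*4) + 98/(-551))) - 26 = (-2501 + (1451/(-829 - 4) + 98*(-1/551))) - 26 = (-2501 + (1451/(-833) - 98/551)) - 26 = (-2501 + (1451*(-1/833) - 98/551)) - 26 = (-2501 + (-1451/833 - 98/551)) - 26 = (-2501 - 881135/458983) - 26 = -1148797618/458983 - 26 = -1160731176/458983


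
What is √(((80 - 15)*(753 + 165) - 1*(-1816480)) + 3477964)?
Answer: √5354114 ≈ 2313.9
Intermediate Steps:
√(((80 - 15)*(753 + 165) - 1*(-1816480)) + 3477964) = √((65*918 + 1816480) + 3477964) = √((59670 + 1816480) + 3477964) = √(1876150 + 3477964) = √5354114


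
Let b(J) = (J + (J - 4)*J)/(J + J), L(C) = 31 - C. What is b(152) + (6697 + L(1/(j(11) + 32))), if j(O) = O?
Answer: 585013/86 ≈ 6802.5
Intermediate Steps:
b(J) = (J + J*(-4 + J))/(2*J) (b(J) = (J + (-4 + J)*J)/((2*J)) = (J + J*(-4 + J))*(1/(2*J)) = (J + J*(-4 + J))/(2*J))
b(152) + (6697 + L(1/(j(11) + 32))) = (-3/2 + (½)*152) + (6697 + (31 - 1/(11 + 32))) = (-3/2 + 76) + (6697 + (31 - 1/43)) = 149/2 + (6697 + (31 - 1*1/43)) = 149/2 + (6697 + (31 - 1/43)) = 149/2 + (6697 + 1332/43) = 149/2 + 289303/43 = 585013/86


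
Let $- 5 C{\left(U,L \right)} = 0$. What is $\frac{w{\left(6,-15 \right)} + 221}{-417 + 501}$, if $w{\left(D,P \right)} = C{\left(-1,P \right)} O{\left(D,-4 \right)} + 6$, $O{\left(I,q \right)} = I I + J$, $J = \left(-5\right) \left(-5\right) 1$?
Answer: $\frac{227}{84} \approx 2.7024$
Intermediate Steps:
$J = 25$ ($J = 25 \cdot 1 = 25$)
$O{\left(I,q \right)} = 25 + I^{2}$ ($O{\left(I,q \right)} = I I + 25 = I^{2} + 25 = 25 + I^{2}$)
$C{\left(U,L \right)} = 0$ ($C{\left(U,L \right)} = \left(- \frac{1}{5}\right) 0 = 0$)
$w{\left(D,P \right)} = 6$ ($w{\left(D,P \right)} = 0 \left(25 + D^{2}\right) + 6 = 0 + 6 = 6$)
$\frac{w{\left(6,-15 \right)} + 221}{-417 + 501} = \frac{6 + 221}{-417 + 501} = \frac{227}{84}$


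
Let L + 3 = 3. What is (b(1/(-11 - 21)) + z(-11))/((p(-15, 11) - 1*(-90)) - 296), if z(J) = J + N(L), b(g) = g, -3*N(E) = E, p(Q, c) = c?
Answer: 353/6240 ≈ 0.056571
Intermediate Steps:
L = 0 (L = -3 + 3 = 0)
N(E) = -E/3
z(J) = J (z(J) = J - ⅓*0 = J + 0 = J)
(b(1/(-11 - 21)) + z(-11))/((p(-15, 11) - 1*(-90)) - 296) = (1/(-11 - 21) - 11)/((11 - 1*(-90)) - 296) = (1/(-32) - 11)/((11 + 90) - 296) = (-1/32 - 11)/(101 - 296) = -353/32/(-195) = -353/32*(-1/195) = 353/6240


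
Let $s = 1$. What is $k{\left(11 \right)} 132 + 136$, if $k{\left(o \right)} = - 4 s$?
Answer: $-392$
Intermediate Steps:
$k{\left(o \right)} = -4$ ($k{\left(o \right)} = \left(-4\right) 1 = -4$)
$k{\left(11 \right)} 132 + 136 = \left(-4\right) 132 + 136 = -528 + 136 = -392$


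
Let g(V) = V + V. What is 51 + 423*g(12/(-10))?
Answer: -4821/5 ≈ -964.20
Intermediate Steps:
g(V) = 2*V
51 + 423*g(12/(-10)) = 51 + 423*(2*(12/(-10))) = 51 + 423*(2*(12*(-1/10))) = 51 + 423*(2*(-6/5)) = 51 + 423*(-12/5) = 51 - 5076/5 = -4821/5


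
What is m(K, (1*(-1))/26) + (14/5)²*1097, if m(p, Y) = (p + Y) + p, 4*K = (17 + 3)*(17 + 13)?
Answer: 5785287/650 ≈ 8900.4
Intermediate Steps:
K = 150 (K = ((17 + 3)*(17 + 13))/4 = (20*30)/4 = (¼)*600 = 150)
m(p, Y) = Y + 2*p (m(p, Y) = (Y + p) + p = Y + 2*p)
m(K, (1*(-1))/26) + (14/5)²*1097 = ((1*(-1))/26 + 2*150) + (14/5)²*1097 = (-1*1/26 + 300) + (14*(⅕))²*1097 = (-1/26 + 300) + (14/5)²*1097 = 7799/26 + (196/25)*1097 = 7799/26 + 215012/25 = 5785287/650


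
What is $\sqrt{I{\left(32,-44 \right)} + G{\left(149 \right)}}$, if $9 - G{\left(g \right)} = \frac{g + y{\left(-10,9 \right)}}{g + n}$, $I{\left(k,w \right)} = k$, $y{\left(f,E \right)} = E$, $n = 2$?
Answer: $\frac{\sqrt{910983}}{151} \approx 6.3209$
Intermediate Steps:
$G{\left(g \right)} = 9 - \frac{9 + g}{2 + g}$ ($G{\left(g \right)} = 9 - \frac{g + 9}{g + 2} = 9 - \frac{9 + g}{2 + g}$)
$\sqrt{I{\left(32,-44 \right)} + G{\left(149 \right)}} = \sqrt{32 + \frac{9 + 8 \cdot 149}{2 + 149}} = \sqrt{32 + \frac{9 + 1192}{151}} = \sqrt{32 + \frac{1}{151} \cdot 1201} = \sqrt{32 + \frac{1201}{151}} = \sqrt{\frac{6033}{151}} = \frac{\sqrt{910983}}{151}$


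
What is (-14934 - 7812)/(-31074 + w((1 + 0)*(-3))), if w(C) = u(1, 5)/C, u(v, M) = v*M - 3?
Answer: 34119/46612 ≈ 0.73198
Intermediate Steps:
u(v, M) = -3 + M*v (u(v, M) = M*v - 3 = -3 + M*v)
w(C) = 2/C (w(C) = (-3 + 5*1)/C = (-3 + 5)/C = 2/C)
(-14934 - 7812)/(-31074 + w((1 + 0)*(-3))) = (-14934 - 7812)/(-31074 + 2/(((1 + 0)*(-3)))) = -22746/(-31074 + 2/((1*(-3)))) = -22746/(-31074 + 2/(-3)) = -22746/(-31074 + 2*(-⅓)) = -22746/(-31074 - ⅔) = -22746/(-93224/3) = -22746*(-3/93224) = 34119/46612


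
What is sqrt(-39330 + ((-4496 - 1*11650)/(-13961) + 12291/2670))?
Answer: I*sqrt(11476718641015430)/540230 ≈ 198.3*I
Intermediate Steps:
sqrt(-39330 + ((-4496 - 1*11650)/(-13961) + 12291/2670)) = sqrt(-39330 + ((-4496 - 11650)*(-1/13961) + 12291*(1/2670))) = sqrt(-39330 + (-16146*(-1/13961) + 4097/890)) = sqrt(-39330 + (702/607 + 4097/890)) = sqrt(-39330 + 3111659/540230) = sqrt(-21244134241/540230) = I*sqrt(11476718641015430)/540230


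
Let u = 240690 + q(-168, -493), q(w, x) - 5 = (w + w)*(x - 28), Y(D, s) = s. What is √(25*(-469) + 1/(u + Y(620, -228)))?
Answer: I*√2024431036962002/415523 ≈ 108.28*I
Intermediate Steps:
q(w, x) = 5 + 2*w*(-28 + x) (q(w, x) = 5 + (w + w)*(x - 28) = 5 + (2*w)*(-28 + x) = 5 + 2*w*(-28 + x))
u = 415751 (u = 240690 + (5 - 56*(-168) + 2*(-168)*(-493)) = 240690 + (5 + 9408 + 165648) = 240690 + 175061 = 415751)
√(25*(-469) + 1/(u + Y(620, -228))) = √(25*(-469) + 1/(415751 - 228)) = √(-11725 + 1/415523) = √(-4872007174/415523) = I*√2024431036962002/415523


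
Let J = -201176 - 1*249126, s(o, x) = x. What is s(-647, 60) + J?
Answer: -450242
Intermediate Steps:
J = -450302 (J = -201176 - 249126 = -450302)
s(-647, 60) + J = 60 - 450302 = -450242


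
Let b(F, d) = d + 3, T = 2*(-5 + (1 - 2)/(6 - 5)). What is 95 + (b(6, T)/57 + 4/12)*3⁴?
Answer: 2075/19 ≈ 109.21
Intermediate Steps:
T = -12 (T = 2*(-5 - 1/1) = 2*(-5 - 1*1) = 2*(-5 - 1) = 2*(-6) = -12)
b(F, d) = 3 + d
95 + (b(6, T)/57 + 4/12)*3⁴ = 95 + ((3 - 12)/57 + 4/12)*3⁴ = 95 + (-9*1/57 + 4*(1/12))*81 = 95 + (-3/19 + ⅓)*81 = 95 + (10/57)*81 = 95 + 270/19 = 2075/19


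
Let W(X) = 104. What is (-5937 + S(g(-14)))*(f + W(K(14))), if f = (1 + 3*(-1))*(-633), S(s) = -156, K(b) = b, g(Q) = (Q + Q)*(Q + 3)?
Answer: -8347410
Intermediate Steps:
g(Q) = 2*Q*(3 + Q) (g(Q) = (2*Q)*(3 + Q) = 2*Q*(3 + Q))
f = 1266 (f = (1 - 3)*(-633) = -2*(-633) = 1266)
(-5937 + S(g(-14)))*(f + W(K(14))) = (-5937 - 156)*(1266 + 104) = -6093*1370 = -8347410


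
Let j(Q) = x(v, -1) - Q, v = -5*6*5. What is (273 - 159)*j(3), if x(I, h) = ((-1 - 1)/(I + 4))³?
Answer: -133043700/389017 ≈ -342.00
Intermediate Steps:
v = -150 (v = -30*5 = -150)
x(I, h) = -8/(4 + I)³ (x(I, h) = (-2/(4 + I))³ = -8/(4 + I)³)
j(Q) = 1/389017 - Q (j(Q) = -8/(4 - 150)³ - Q = -8/(-146)³ - Q = -8*(-1/3112136) - Q = 1/389017 - Q)
(273 - 159)*j(3) = (273 - 159)*(1/389017 - 1*3) = 114*(1/389017 - 3) = 114*(-1167050/389017) = -133043700/389017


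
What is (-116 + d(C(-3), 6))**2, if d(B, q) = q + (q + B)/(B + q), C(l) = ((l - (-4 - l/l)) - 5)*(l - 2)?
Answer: 11881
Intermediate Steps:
C(l) = l*(-2 + l) (C(l) = ((l - (-4 - 1*1)) - 5)*(-2 + l) = ((l - (-4 - 1)) - 5)*(-2 + l) = ((l - 1*(-5)) - 5)*(-2 + l) = ((l + 5) - 5)*(-2 + l) = ((5 + l) - 5)*(-2 + l) = l*(-2 + l))
d(B, q) = 1 + q (d(B, q) = q + (B + q)/(B + q) = q + 1 = 1 + q)
(-116 + d(C(-3), 6))**2 = (-116 + (1 + 6))**2 = (-116 + 7)**2 = (-109)**2 = 11881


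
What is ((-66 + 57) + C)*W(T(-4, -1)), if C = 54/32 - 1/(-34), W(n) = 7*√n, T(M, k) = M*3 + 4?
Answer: -13867*I*√2/136 ≈ -144.2*I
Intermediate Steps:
T(M, k) = 4 + 3*M (T(M, k) = 3*M + 4 = 4 + 3*M)
C = 467/272 (C = 54*(1/32) - 1*(-1/34) = 27/16 + 1/34 = 467/272 ≈ 1.7169)
((-66 + 57) + C)*W(T(-4, -1)) = ((-66 + 57) + 467/272)*(7*√(4 + 3*(-4))) = (-9 + 467/272)*(7*√(4 - 12)) = -13867*√(-8)/272 = -13867*2*I*√2/272 = -13867*I*√2/136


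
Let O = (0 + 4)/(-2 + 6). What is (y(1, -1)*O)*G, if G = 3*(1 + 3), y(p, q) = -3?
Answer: -36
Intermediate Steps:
G = 12 (G = 3*4 = 12)
O = 1 (O = 4/4 = 4*(1/4) = 1)
(y(1, -1)*O)*G = -3*1*12 = -3*12 = -36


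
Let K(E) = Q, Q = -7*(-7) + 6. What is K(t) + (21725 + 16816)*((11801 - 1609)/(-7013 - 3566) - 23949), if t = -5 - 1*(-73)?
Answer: -9765003976838/10579 ≈ -9.2306e+8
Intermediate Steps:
t = 68 (t = -5 + 73 = 68)
Q = 55 (Q = 49 + 6 = 55)
K(E) = 55
K(t) + (21725 + 16816)*((11801 - 1609)/(-7013 - 3566) - 23949) = 55 + (21725 + 16816)*((11801 - 1609)/(-7013 - 3566) - 23949) = 55 + 38541*(10192/(-10579) - 23949) = 55 + 38541*(10192*(-1/10579) - 23949) = 55 + 38541*(-10192/10579 - 23949) = 55 + 38541*(-253366663/10579) = 55 - 9765004558683/10579 = -9765003976838/10579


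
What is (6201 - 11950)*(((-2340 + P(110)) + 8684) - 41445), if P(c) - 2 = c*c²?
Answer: -7450134849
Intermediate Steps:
P(c) = 2 + c³ (P(c) = 2 + c*c² = 2 + c³)
(6201 - 11950)*(((-2340 + P(110)) + 8684) - 41445) = (6201 - 11950)*(((-2340 + (2 + 110³)) + 8684) - 41445) = -5749*(((-2340 + (2 + 1331000)) + 8684) - 41445) = -5749*(((-2340 + 1331002) + 8684) - 41445) = -5749*((1328662 + 8684) - 41445) = -5749*(1337346 - 41445) = -5749*1295901 = -7450134849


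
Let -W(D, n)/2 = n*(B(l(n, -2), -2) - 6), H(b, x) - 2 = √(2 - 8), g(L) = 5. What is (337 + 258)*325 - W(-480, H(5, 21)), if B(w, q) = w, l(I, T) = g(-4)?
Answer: 193371 - 2*I*√6 ≈ 1.9337e+5 - 4.899*I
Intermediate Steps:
H(b, x) = 2 + I*√6 (H(b, x) = 2 + √(2 - 8) = 2 + √(-6) = 2 + I*√6)
l(I, T) = 5
W(D, n) = 2*n (W(D, n) = -2*n*(5 - 6) = -2*n*(-1) = -(-2)*n = 2*n)
(337 + 258)*325 - W(-480, H(5, 21)) = (337 + 258)*325 - 2*(2 + I*√6) = 595*325 - (4 + 2*I*√6) = 193375 + (-4 - 2*I*√6) = 193371 - 2*I*√6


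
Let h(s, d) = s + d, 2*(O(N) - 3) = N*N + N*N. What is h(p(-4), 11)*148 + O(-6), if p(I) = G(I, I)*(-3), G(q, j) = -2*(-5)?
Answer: -2773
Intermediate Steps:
G(q, j) = 10
p(I) = -30 (p(I) = 10*(-3) = -30)
O(N) = 3 + N**2 (O(N) = 3 + (N*N + N*N)/2 = 3 + (N**2 + N**2)/2 = 3 + (2*N**2)/2 = 3 + N**2)
h(s, d) = d + s
h(p(-4), 11)*148 + O(-6) = (11 - 30)*148 + (3 + (-6)**2) = -19*148 + (3 + 36) = -2812 + 39 = -2773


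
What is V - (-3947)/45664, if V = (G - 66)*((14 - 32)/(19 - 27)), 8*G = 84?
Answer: -5698345/45664 ≈ -124.79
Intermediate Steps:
G = 21/2 (G = (1/8)*84 = 21/2 ≈ 10.500)
V = -999/8 (V = (21/2 - 66)*((14 - 32)/(19 - 27)) = -(-999)/(-8) = -(-999)*(-1)/8 = -111/2*9/4 = -999/8 ≈ -124.88)
V - (-3947)/45664 = -999/8 - (-3947)/45664 = -999/8 - 1*(-3947/45664) = -999/8 + 3947/45664 = -5698345/45664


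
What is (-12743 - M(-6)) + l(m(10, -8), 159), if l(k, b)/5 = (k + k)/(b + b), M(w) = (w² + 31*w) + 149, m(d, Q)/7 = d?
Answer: -2025628/159 ≈ -12740.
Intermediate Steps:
m(d, Q) = 7*d
M(w) = 149 + w² + 31*w
l(k, b) = 5*k/b (l(k, b) = 5*((k + k)/(b + b)) = 5*((2*k)/((2*b))) = 5*((2*k)*(1/(2*b))) = 5*(k/b) = 5*k/b)
(-12743 - M(-6)) + l(m(10, -8), 159) = (-12743 - (149 + (-6)² + 31*(-6))) + 5*(7*10)/159 = (-12743 - (149 + 36 - 186)) + 5*70*(1/159) = (-12743 - 1*(-1)) + 350/159 = (-12743 + 1) + 350/159 = -12742 + 350/159 = -2025628/159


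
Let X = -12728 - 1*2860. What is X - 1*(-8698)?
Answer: -6890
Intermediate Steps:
X = -15588 (X = -12728 - 2860 = -15588)
X - 1*(-8698) = -15588 - 1*(-8698) = -15588 + 8698 = -6890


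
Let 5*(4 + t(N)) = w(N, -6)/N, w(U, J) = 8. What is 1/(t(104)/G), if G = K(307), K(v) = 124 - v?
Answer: 11895/259 ≈ 45.927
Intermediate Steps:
G = -183 (G = 124 - 1*307 = 124 - 307 = -183)
t(N) = -4 + 8/(5*N) (t(N) = -4 + (8/N)/5 = -4 + 8/(5*N))
1/(t(104)/G) = 1/((-4 + (8/5)/104)/(-183)) = 1/((-4 + (8/5)*(1/104))*(-1/183)) = 1/((-4 + 1/65)*(-1/183)) = 1/(-259/65*(-1/183)) = 1/(259/11895) = 11895/259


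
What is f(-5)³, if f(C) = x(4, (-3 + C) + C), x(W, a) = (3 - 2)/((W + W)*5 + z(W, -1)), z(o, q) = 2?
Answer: 1/74088 ≈ 1.3497e-5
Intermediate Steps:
x(W, a) = 1/(2 + 10*W) (x(W, a) = (3 - 2)/((W + W)*5 + 2) = 1/((2*W)*5 + 2) = 1/(10*W + 2) = 1/(2 + 10*W))
f(C) = 1/42 (f(C) = 1/(2*(1 + 5*4)) = 1/(2*(1 + 20)) = (½)/21 = (½)*(1/21) = 1/42)
f(-5)³ = (1/42)³ = 1/74088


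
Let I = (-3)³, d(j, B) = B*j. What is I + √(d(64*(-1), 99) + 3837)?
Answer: -27 + 7*I*√51 ≈ -27.0 + 49.99*I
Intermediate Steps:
I = -27
I + √(d(64*(-1), 99) + 3837) = -27 + √(99*(64*(-1)) + 3837) = -27 + √(99*(-64) + 3837) = -27 + √(-6336 + 3837) = -27 + √(-2499) = -27 + 7*I*√51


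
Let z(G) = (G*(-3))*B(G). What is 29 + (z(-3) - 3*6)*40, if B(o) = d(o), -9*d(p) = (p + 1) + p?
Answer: -491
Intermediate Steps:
d(p) = -1/9 - 2*p/9 (d(p) = -((p + 1) + p)/9 = -((1 + p) + p)/9 = -(1 + 2*p)/9 = -1/9 - 2*p/9)
B(o) = -1/9 - 2*o/9
z(G) = -3*G*(-1/9 - 2*G/9) (z(G) = (G*(-3))*(-1/9 - 2*G/9) = (-3*G)*(-1/9 - 2*G/9) = -3*G*(-1/9 - 2*G/9))
29 + (z(-3) - 3*6)*40 = 29 + ((1/3)*(-3)*(1 + 2*(-3)) - 3*6)*40 = 29 + ((1/3)*(-3)*(1 - 6) - 18)*40 = 29 + ((1/3)*(-3)*(-5) - 18)*40 = 29 + (5 - 18)*40 = 29 - 13*40 = 29 - 520 = -491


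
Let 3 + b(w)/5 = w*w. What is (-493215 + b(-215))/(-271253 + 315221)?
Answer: -262105/43968 ≈ -5.9613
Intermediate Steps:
b(w) = -15 + 5*w² (b(w) = -15 + 5*(w*w) = -15 + 5*w²)
(-493215 + b(-215))/(-271253 + 315221) = (-493215 + (-15 + 5*(-215)²))/(-271253 + 315221) = (-493215 + (-15 + 5*46225))/43968 = (-493215 + (-15 + 231125))*(1/43968) = (-493215 + 231110)*(1/43968) = -262105*1/43968 = -262105/43968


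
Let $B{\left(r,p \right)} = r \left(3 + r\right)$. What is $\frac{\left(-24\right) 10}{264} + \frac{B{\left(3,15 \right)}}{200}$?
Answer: $- \frac{901}{1100} \approx -0.81909$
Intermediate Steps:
$\frac{\left(-24\right) 10}{264} + \frac{B{\left(3,15 \right)}}{200} = \frac{\left(-24\right) 10}{264} + \frac{3 \left(3 + 3\right)}{200} = \left(-240\right) \frac{1}{264} + 3 \cdot 6 \cdot \frac{1}{200} = - \frac{10}{11} + 18 \cdot \frac{1}{200} = - \frac{10}{11} + \frac{9}{100} = - \frac{901}{1100}$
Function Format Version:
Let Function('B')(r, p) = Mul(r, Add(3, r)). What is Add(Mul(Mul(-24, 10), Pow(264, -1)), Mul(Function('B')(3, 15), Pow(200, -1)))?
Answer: Rational(-901, 1100) ≈ -0.81909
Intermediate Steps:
Add(Mul(Mul(-24, 10), Pow(264, -1)), Mul(Function('B')(3, 15), Pow(200, -1))) = Add(Mul(Mul(-24, 10), Pow(264, -1)), Mul(Mul(3, Add(3, 3)), Pow(200, -1))) = Add(Mul(-240, Rational(1, 264)), Mul(Mul(3, 6), Rational(1, 200))) = Add(Rational(-10, 11), Mul(18, Rational(1, 200))) = Add(Rational(-10, 11), Rational(9, 100)) = Rational(-901, 1100)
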